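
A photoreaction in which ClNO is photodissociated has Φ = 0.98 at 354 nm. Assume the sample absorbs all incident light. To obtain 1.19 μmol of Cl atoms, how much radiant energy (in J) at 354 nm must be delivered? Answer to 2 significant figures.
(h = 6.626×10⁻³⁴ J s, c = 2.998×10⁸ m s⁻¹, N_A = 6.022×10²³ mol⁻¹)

0.41 J

Product: 1.19 μmol = 1.19×10⁻⁶ mol.
Photons that must be absorbed: 1.19×10⁻⁶ / 0.98 = 1.214×10⁻⁶ mol.
Photon energy: hc/λ = 5.612×10⁻¹⁹ J; per mole, 3.380×10⁵ J mol⁻¹.
Energy required: 1.214×10⁻⁶ × 3.380×10⁵ = 0.41 J.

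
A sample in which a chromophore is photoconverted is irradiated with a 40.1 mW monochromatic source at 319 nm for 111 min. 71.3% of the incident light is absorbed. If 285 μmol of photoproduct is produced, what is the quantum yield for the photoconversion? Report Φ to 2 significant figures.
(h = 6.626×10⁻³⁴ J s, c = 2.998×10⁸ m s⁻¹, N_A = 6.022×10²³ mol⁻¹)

Product: 285 μmol = 2.85×10⁻⁴ mol.
Photon energy at 319 nm: hc/λ = (6.626×10⁻³⁴)(2.998×10⁸)/(319×10⁻⁹) = 6.227×10⁻¹⁹ J.
Energy delivered: (40.1 mW)(6660 s) = 267.1 J.
Photons incident: 267.1 / 6.227×10⁻¹⁹ = 4.289×10²⁰, i.e. 4.289×10²⁰/6.022×10²³ = 7.122×10⁻⁴ mol.
Photons absorbed: 0.713 × 7.122×10⁻⁴ = 5.078×10⁻⁴ mol.
Φ = 2.85×10⁻⁴ mol / 5.078×10⁻⁴ mol photons = 0.56.

Φ = 0.56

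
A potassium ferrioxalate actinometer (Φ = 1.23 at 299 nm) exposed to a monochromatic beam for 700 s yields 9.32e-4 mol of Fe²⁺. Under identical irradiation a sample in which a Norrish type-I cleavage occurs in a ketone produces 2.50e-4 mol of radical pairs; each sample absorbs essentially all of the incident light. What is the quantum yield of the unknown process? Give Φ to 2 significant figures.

Φ = 0.33

Photons absorbed by the actinometer: 9.32e-4 / 1.23 = 7.577e-4 mol.
Φ(unknown) = 2.50e-4 / 7.577e-4 = 0.33.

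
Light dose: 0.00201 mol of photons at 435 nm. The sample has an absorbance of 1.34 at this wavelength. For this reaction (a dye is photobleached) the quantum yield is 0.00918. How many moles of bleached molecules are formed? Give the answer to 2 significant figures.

Fraction absorbed: 1 − 10^(−1.34) = 0.9543.
Photons absorbed: 0.9543 × 0.00201 = 0.001918 mol.
Product: Φ × n_abs = 0.00918 × 0.001918 = 1.761×10⁻⁵ mol.

1.8×10⁻⁵ mol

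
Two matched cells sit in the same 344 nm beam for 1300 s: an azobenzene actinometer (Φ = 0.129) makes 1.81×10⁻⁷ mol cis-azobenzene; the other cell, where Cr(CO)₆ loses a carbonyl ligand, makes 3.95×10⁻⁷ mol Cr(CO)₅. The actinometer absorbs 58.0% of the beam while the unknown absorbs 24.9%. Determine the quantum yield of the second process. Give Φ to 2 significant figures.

Photons absorbed by the actinometer: 1.81×10⁻⁷ / 0.129 = 1.403×10⁻⁶ mol.
Incident flux: 1.403×10⁻⁶ / 0.580 = 2.419×10⁻⁶ einstein.
Absorbed by unknown: 0.249 × 2.419×10⁻⁶ = 6.023×10⁻⁷ mol.
Φ(unknown) = 3.95×10⁻⁷ / 6.023×10⁻⁷ = 0.66.

Φ = 0.66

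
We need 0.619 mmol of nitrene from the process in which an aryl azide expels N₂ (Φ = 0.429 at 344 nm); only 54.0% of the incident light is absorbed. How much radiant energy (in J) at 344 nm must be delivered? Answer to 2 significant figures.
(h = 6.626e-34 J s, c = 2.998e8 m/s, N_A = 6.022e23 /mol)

Product: 0.619 mmol = 6.19e-4 mol.
Photons that must be absorbed: 6.19e-4 / 0.429 = 0.001443 mol.
Incident photons needed: 0.001443 / 0.540 = 0.002672 mol.
Photon energy: hc/λ = 5.775e-19 J; per mole, 3.478e5 J mol⁻¹.
Energy required: 0.002672 × 3.478e5 = 930 J.

930 J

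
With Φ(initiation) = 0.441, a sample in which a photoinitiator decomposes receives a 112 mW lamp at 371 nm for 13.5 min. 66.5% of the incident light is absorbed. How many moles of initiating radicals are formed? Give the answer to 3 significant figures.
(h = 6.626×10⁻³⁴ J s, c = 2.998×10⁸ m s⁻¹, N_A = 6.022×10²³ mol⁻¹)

Photon energy at 371 nm: hc/λ = (6.626×10⁻³⁴)(2.998×10⁸)/(371×10⁻⁹) = 5.354×10⁻¹⁹ J.
Energy delivered: (112 mW)(810 s) = 90.72 J.
Photons incident: 90.72 / 5.354×10⁻¹⁹ = 1.694×10²⁰, i.e. 1.694×10²⁰/6.022×10²³ = 2.813×10⁻⁴ mol.
Photons absorbed: 0.665 × 2.813×10⁻⁴ = 1.871×10⁻⁴ mol.
Product: Φ × n_abs = 0.441 × 1.871×10⁻⁴ = 8.251×10⁻⁵ mol.

8.25×10⁻⁵ mol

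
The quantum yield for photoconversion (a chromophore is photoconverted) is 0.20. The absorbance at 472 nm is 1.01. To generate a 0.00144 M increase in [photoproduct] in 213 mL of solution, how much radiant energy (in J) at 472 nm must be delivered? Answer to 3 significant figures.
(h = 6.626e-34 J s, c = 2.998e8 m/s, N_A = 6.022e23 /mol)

431 J

Product: (0.00144 M)(0.213 L) = 3.067e-4 mol.
Photons that must be absorbed: 3.067e-4 / 0.20 = 0.001533 mol.
Fraction absorbed: 1 − 10^(−1.01) = 0.9023.
Incident photons needed: 0.001533 / 0.9023 = 0.001699 mol.
Photon energy: hc/λ = 4.209e-19 J; per mole, 2.535e5 J mol⁻¹.
Energy required: 0.001699 × 2.535e5 = 431 J.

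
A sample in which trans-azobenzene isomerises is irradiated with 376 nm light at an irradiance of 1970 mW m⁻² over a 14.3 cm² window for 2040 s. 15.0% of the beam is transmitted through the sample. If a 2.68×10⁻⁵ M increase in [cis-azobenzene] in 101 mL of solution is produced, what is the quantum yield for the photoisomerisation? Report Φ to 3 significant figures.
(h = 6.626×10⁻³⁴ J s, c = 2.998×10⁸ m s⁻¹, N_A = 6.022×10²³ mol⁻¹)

Φ = 0.176

Product: (2.68×10⁻⁵ M)(0.101 L) = 2.707×10⁻⁶ mol.
Photon energy at 376 nm: hc/λ = (6.626×10⁻³⁴)(2.998×10⁸)/(376×10⁻⁹) = 5.283×10⁻¹⁹ J.
Energy delivered: (1970 mW m⁻²)(14.3×10⁻⁴ m²)(2040 s) = 5.747 J.
Photons incident: 5.747 / 5.283×10⁻¹⁹ = 1.088×10¹⁹, i.e. 1.088×10¹⁹/6.022×10²³ = 1.807×10⁻⁵ mol.
Fraction absorbed: 1 − 15.0/100 = 0.8500.
Photons absorbed: 0.8500 × 1.807×10⁻⁵ = 1.536×10⁻⁵ mol.
Φ = 2.707×10⁻⁶ mol / 1.536×10⁻⁵ mol photons = 0.176.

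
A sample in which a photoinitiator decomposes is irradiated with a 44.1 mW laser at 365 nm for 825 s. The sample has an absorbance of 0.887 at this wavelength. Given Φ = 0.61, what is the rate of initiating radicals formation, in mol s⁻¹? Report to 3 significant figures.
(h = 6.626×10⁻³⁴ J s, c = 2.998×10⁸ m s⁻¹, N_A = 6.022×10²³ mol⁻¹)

Photon energy at 365 nm: hc/λ = (6.626×10⁻³⁴)(2.998×10⁸)/(365×10⁻⁹) = 5.442×10⁻¹⁹ J.
Energy delivered: (44.1 mW)(825 s) = 36.38 J.
Photons incident: 36.38 / 5.442×10⁻¹⁹ = 6.685×10¹⁹, i.e. 6.685×10¹⁹/6.022×10²³ = 1.110×10⁻⁴ mol.
Fraction absorbed: 1 − 10^(−0.887) = 0.8703.
Photons absorbed: 0.8703 × 1.110×10⁻⁴ = 9.660×10⁻⁵ mol.
Product formed: 0.61 × 9.660×10⁻⁵ = 5.893×10⁻⁵ mol.
Rate: 5.893×10⁻⁵ / 825 s = 7.14×10⁻⁸ mol s⁻¹.

7.14×10⁻⁸ mol s⁻¹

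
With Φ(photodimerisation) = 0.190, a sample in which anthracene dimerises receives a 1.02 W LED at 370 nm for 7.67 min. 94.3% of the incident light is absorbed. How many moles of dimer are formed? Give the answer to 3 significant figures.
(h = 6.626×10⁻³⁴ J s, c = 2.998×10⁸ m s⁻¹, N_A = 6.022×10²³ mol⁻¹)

2.60×10⁻⁴ mol

Photon energy at 370 nm: hc/λ = (6.626×10⁻³⁴)(2.998×10⁸)/(370×10⁻⁹) = 5.369×10⁻¹⁹ J.
Energy delivered: (1.02 W)(460.2 s) = 469.4 J.
Photons incident: 469.4 / 5.369×10⁻¹⁹ = 8.743×10²⁰, i.e. 8.743×10²⁰/6.022×10²³ = 0.001452 mol.
Photons absorbed: 0.943 × 0.001452 = 0.001369 mol.
Product: Φ × n_abs = 0.190 × 0.001369 = 2.601×10⁻⁴ mol.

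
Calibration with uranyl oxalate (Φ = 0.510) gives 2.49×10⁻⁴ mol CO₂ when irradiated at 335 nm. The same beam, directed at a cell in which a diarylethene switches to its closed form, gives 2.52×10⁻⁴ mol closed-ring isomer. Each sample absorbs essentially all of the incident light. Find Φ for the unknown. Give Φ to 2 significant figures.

Φ = 0.52

Photons absorbed by the actinometer: 2.49×10⁻⁴ / 0.510 = 4.882×10⁻⁴ mol.
Φ(unknown) = 2.52×10⁻⁴ / 4.882×10⁻⁴ = 0.52.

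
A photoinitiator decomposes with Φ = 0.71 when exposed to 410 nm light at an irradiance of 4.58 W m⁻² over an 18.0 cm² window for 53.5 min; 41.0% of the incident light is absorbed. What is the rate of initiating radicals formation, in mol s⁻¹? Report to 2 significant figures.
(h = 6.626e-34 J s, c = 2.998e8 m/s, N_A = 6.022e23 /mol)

8.2e-9 mol s⁻¹

Photon energy at 410 nm: hc/λ = (6.626e-34)(2.998e8)/(410e-9) = 4.845e-19 J.
Energy delivered: (4.58 W m⁻²)(18.0e-4 m²)(3210 s) = 26.46 J.
Photons incident: 26.46 / 4.845e-19 = 5.461e19, i.e. 5.461e19/6.022e23 = 9.068e-5 mol.
Photons absorbed: 0.410 × 9.068e-5 = 3.718e-5 mol.
Product formed: 0.71 × 3.718e-5 = 2.640e-5 mol.
Rate: 2.640e-5 / 3210 s = 8.2e-9 mol s⁻¹.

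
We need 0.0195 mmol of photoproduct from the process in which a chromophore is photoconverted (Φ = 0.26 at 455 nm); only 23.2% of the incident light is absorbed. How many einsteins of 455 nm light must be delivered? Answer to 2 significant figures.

Product: 0.0195 mmol = 1.95×10⁻⁵ mol.
Photons that must be absorbed: 1.95×10⁻⁵ / 0.26 = 7.500×10⁻⁵ mol.
Incident photons needed: 7.500×10⁻⁵ / 0.232 = 3.233×10⁻⁴ mol.

3.2×10⁻⁴ einstein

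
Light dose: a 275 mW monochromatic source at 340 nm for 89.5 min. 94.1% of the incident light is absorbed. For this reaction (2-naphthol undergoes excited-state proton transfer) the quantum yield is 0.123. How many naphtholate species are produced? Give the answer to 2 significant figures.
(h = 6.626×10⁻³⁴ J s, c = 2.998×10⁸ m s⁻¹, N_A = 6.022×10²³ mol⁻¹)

Photon energy at 340 nm: hc/λ = (6.626×10⁻³⁴)(2.998×10⁸)/(340×10⁻⁹) = 5.843×10⁻¹⁹ J.
Energy delivered: (275 mW)(5370 s) = 1477 J.
Photons incident: 1477 / 5.843×10⁻¹⁹ = 2.528×10²¹, i.e. 2.528×10²¹/6.022×10²³ = 0.004198 mol.
Photons absorbed: 0.941 × 0.004198 = 0.003950 mol.
Product: Φ × n_abs = 0.123 × 0.003950 = 4.859×10⁻⁴ mol.
As a count: 4.859×10⁻⁴ × 6.022×10²³ = 2.9×10²⁰.

2.9×10²⁰ species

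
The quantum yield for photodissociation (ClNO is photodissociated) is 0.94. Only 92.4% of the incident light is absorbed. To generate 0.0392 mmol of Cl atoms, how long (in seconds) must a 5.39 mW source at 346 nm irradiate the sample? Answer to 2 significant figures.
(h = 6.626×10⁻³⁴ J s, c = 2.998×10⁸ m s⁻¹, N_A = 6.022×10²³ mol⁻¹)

Product: 0.0392 mmol = 3.92×10⁻⁵ mol.
Photons that must be absorbed: 3.92×10⁻⁵ / 0.94 = 4.170×10⁻⁵ mol.
Incident photons needed: 4.170×10⁻⁵ / 0.924 = 4.513×10⁻⁵ mol.
Photon energy: hc/λ = 5.741×10⁻¹⁹ J; per mole, 3.457×10⁵ J mol⁻¹.
Energy required: 4.513×10⁻⁵ × 3.457×10⁵ = 15.60 J.
Time: 15.60 J / 0.00539 W = 2900 s.

t ≈ 2900 s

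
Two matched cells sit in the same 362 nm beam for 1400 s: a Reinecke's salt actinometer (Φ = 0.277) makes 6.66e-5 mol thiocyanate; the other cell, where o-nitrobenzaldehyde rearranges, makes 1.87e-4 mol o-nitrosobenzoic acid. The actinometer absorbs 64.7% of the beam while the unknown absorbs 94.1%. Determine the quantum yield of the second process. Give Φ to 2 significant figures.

Φ = 0.53

Photons absorbed by the actinometer: 6.66e-5 / 0.277 = 2.404e-4 mol.
Incident flux: 2.404e-4 / 0.647 = 3.716e-4 einstein.
Absorbed by unknown: 0.941 × 3.716e-4 = 3.497e-4 mol.
Φ(unknown) = 1.87e-4 / 3.497e-4 = 0.53.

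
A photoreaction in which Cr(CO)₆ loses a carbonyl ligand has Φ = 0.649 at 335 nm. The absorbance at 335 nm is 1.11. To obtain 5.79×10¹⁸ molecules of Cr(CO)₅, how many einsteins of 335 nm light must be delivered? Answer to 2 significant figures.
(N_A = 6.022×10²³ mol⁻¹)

Product: 5.79×10¹⁸ / 6.022×10²³ = 9.615×10⁻⁶ mol.
Photons that must be absorbed: 9.615×10⁻⁶ / 0.649 = 1.482×10⁻⁵ mol.
Fraction absorbed: 1 − 10^(−1.11) = 0.9224.
Incident photons needed: 1.482×10⁻⁵ / 0.9224 = 1.607×10⁻⁵ mol.

1.6×10⁻⁵ einstein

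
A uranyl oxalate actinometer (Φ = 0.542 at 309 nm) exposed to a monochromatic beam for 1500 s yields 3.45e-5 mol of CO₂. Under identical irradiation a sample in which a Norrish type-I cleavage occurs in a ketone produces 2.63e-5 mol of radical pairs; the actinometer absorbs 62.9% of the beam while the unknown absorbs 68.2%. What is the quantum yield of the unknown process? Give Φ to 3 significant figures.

Φ = 0.381

Photons absorbed by the actinometer: 3.45e-5 / 0.542 = 6.365e-5 mol.
Incident flux: 6.365e-5 / 0.629 = 1.012e-4 einstein.
Absorbed by unknown: 0.682 × 1.012e-4 = 6.902e-5 mol.
Φ(unknown) = 2.63e-5 / 6.902e-5 = 0.381.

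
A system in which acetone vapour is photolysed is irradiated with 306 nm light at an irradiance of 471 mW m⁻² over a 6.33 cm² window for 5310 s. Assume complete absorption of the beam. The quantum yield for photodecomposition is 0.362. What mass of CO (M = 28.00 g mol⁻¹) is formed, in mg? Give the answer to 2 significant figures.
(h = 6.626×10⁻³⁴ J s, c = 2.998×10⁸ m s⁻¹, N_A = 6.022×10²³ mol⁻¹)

Photon energy at 306 nm: hc/λ = (6.626×10⁻³⁴)(2.998×10⁸)/(306×10⁻⁹) = 6.492×10⁻¹⁹ J.
Energy delivered: (471 mW m⁻²)(6.33×10⁻⁴ m²)(5310 s) = 1.583 J.
Photons incident: 1.583 / 6.492×10⁻¹⁹ = 2.438×10¹⁸, i.e. 2.438×10¹⁸/6.022×10²³ = 4.048×10⁻⁶ mol.
Product: Φ × n_abs = 0.362 × 4.048×10⁻⁶ = 1.465×10⁻⁶ mol.
Mass: 1.465×10⁻⁶ × 28.00 = 4.102×10⁻⁵ g = 0.041 mg.

0.041 mg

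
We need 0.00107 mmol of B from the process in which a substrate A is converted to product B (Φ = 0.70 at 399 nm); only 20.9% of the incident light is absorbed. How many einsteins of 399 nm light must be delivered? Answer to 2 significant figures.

7.3e-6 einstein

Product: 0.00107 mmol = 1.07e-6 mol.
Photons that must be absorbed: 1.07e-6 / 0.70 = 1.529e-6 mol.
Incident photons needed: 1.529e-6 / 0.209 = 7.316e-6 mol.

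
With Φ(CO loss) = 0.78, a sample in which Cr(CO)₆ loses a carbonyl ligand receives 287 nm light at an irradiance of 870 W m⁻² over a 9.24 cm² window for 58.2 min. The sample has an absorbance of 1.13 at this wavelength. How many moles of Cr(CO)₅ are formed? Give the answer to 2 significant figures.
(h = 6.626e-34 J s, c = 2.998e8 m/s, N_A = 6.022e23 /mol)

0.0049 mol

Photon energy at 287 nm: hc/λ = (6.626e-34)(2.998e8)/(287e-9) = 6.922e-19 J.
Energy delivered: (870 W m⁻²)(9.24e-4 m²)(3492 s) = 2807 J.
Photons incident: 2807 / 6.922e-19 = 4.055e21, i.e. 4.055e21/6.022e23 = 0.006734 mol.
Fraction absorbed: 1 − 10^(−1.13) = 0.9259.
Photons absorbed: 0.9259 × 0.006734 = 0.006235 mol.
Product: Φ × n_abs = 0.78 × 0.006235 = 0.004863 mol.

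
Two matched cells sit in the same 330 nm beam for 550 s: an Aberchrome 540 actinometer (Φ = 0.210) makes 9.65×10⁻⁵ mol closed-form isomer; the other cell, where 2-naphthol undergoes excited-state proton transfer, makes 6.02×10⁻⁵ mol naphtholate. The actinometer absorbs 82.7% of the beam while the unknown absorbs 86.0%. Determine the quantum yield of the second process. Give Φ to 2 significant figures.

Φ = 0.13

Photons absorbed by the actinometer: 9.65×10⁻⁵ / 0.210 = 4.595×10⁻⁴ mol.
Incident flux: 4.595×10⁻⁴ / 0.827 = 5.556×10⁻⁴ einstein.
Absorbed by unknown: 0.860 × 5.556×10⁻⁴ = 4.778×10⁻⁴ mol.
Φ(unknown) = 6.02×10⁻⁵ / 4.778×10⁻⁴ = 0.13.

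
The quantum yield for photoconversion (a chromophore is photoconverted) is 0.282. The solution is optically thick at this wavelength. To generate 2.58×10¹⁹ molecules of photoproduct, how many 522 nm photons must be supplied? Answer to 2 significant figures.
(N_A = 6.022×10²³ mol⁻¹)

Product: 2.58×10¹⁹ / 6.022×10²³ = 4.284×10⁻⁵ mol.
Photons that must be absorbed: 4.284×10⁻⁵ / 0.282 = 1.519×10⁻⁴ mol.
Photon count: 1.519×10⁻⁴ × 6.022×10²³ = 9.1×10¹⁹.

9.1×10¹⁹ photons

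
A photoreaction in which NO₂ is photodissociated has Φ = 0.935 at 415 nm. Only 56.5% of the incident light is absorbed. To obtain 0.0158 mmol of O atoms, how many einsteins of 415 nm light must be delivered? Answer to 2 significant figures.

3.0×10⁻⁵ einstein

Product: 0.0158 mmol = 1.58×10⁻⁵ mol.
Photons that must be absorbed: 1.58×10⁻⁵ / 0.935 = 1.690×10⁻⁵ mol.
Incident photons needed: 1.690×10⁻⁵ / 0.565 = 2.991×10⁻⁵ mol.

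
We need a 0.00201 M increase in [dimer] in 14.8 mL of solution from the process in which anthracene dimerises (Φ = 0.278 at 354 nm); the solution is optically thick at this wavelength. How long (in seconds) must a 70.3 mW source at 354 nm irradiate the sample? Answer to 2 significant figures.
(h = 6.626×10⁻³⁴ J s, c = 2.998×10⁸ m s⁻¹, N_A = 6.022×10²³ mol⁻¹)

t ≈ 510 s

Product: (0.00201 M)(0.0148 L) = 2.975×10⁻⁵ mol.
Photons that must be absorbed: 2.975×10⁻⁵ / 0.278 = 1.070×10⁻⁴ mol.
Photon energy: hc/λ = 5.612×10⁻¹⁹ J; per mole, 3.380×10⁵ J mol⁻¹.
Energy required: 1.070×10⁻⁴ × 3.380×10⁵ = 36.17 J.
Time: 36.17 J / 0.0703 W = 510 s.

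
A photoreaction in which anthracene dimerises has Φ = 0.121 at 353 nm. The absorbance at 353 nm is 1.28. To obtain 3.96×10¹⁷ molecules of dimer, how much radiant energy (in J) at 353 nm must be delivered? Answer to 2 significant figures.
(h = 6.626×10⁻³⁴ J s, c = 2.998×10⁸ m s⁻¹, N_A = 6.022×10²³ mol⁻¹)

1.9 J

Product: 3.96×10¹⁷ / 6.022×10²³ = 6.576×10⁻⁷ mol.
Photons that must be absorbed: 6.576×10⁻⁷ / 0.121 = 5.435×10⁻⁶ mol.
Fraction absorbed: 1 − 10^(−1.28) = 0.9475.
Incident photons needed: 5.435×10⁻⁶ / 0.9475 = 5.736×10⁻⁶ mol.
Photon energy: hc/λ = 5.627×10⁻¹⁹ J; per mole, 3.389×10⁵ J mol⁻¹.
Energy required: 5.736×10⁻⁶ × 3.389×10⁵ = 1.9 J.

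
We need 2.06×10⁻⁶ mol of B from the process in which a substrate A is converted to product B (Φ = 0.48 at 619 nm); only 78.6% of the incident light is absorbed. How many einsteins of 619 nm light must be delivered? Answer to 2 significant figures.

Photons that must be absorbed: 2.06×10⁻⁶ / 0.48 = 4.292×10⁻⁶ mol.
Incident photons needed: 4.292×10⁻⁶ / 0.786 = 5.461×10⁻⁶ mol.

5.5×10⁻⁶ einstein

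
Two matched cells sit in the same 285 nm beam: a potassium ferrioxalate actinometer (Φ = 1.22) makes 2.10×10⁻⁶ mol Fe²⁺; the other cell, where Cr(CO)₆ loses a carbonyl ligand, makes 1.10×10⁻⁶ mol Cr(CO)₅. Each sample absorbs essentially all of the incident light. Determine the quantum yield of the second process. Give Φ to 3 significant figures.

Photons absorbed by the actinometer: 2.10×10⁻⁶ / 1.22 = 1.721×10⁻⁶ mol.
Φ(unknown) = 1.10×10⁻⁶ / 1.721×10⁻⁶ = 0.639.

Φ = 0.639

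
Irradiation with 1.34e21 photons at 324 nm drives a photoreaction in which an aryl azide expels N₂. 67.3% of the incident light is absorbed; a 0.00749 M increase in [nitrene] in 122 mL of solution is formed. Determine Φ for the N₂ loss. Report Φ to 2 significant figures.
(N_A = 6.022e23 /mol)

Product: (0.00749 M)(0.122 L) = 9.138e-4 mol.
Moles of photons: 1.34e21 / 6.022e23 = 0.002225 mol.
Photons absorbed: 0.673 × 0.002225 = 0.001497 mol.
Φ = 9.138e-4 mol / 0.001497 mol photons = 0.61.

Φ = 0.61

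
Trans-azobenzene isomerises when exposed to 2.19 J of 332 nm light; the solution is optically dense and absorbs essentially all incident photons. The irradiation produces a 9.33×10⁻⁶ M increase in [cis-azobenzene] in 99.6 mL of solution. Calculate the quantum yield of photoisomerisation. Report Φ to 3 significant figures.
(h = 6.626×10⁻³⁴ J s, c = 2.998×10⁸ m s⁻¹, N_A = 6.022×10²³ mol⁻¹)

Product: (9.33×10⁻⁶ M)(0.0996 L) = 9.293×10⁻⁷ mol.
Photon energy at 332 nm: hc/λ = (6.626×10⁻³⁴)(2.998×10⁸)/(332×10⁻⁹) = 5.983×10⁻¹⁹ J.
Photons incident: 2.19 / 5.983×10⁻¹⁹ = 3.660×10¹⁸, i.e. 3.660×10¹⁸/6.022×10²³ = 6.078×10⁻⁶ mol.
Φ = 9.293×10⁻⁷ mol / 6.078×10⁻⁶ mol photons = 0.153.

Φ = 0.153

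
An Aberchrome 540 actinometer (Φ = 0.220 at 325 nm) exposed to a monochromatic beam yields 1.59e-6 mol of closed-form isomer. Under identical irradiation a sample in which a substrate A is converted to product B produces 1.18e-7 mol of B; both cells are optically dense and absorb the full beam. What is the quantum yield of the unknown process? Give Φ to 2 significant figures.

Photons absorbed by the actinometer: 1.59e-6 / 0.220 = 7.227e-6 mol.
Φ(unknown) = 1.18e-7 / 7.227e-6 = 0.016.

Φ = 0.016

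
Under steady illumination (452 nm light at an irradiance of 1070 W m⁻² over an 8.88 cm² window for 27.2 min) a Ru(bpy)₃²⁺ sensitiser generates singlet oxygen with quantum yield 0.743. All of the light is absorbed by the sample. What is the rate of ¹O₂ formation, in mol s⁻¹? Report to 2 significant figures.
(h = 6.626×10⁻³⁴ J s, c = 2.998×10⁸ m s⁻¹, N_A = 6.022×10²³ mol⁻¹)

2.7×10⁻⁶ mol s⁻¹

Photon energy at 452 nm: hc/λ = (6.626×10⁻³⁴)(2.998×10⁸)/(452×10⁻⁹) = 4.395×10⁻¹⁹ J.
Energy delivered: (1070 W m⁻²)(8.88×10⁻⁴ m²)(1632 s) = 1551 J.
Photons incident: 1551 / 4.395×10⁻¹⁹ = 3.529×10²¹, i.e. 3.529×10²¹/6.022×10²³ = 0.005860 mol.
Product formed: 0.743 × 0.005860 = 0.004354 mol.
Rate: 0.004354 / 1632 s = 2.7×10⁻⁶ mol s⁻¹.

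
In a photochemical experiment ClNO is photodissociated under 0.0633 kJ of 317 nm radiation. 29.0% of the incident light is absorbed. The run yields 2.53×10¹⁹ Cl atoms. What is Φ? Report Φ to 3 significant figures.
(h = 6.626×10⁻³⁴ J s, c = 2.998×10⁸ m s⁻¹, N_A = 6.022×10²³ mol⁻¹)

Φ = 0.864

Product: 2.53×10¹⁹ / 6.022×10²³ = 4.201×10⁻⁵ mol.
Photon energy at 317 nm: hc/λ = (6.626×10⁻³⁴)(2.998×10⁸)/(317×10⁻⁹) = 6.266×10⁻¹⁹ J.
Incident energy: 0.0633 kJ = 63.3 J.
Photons incident: 63.3 / 6.266×10⁻¹⁹ = 1.010×10²⁰, i.e. 1.010×10²⁰/6.022×10²³ = 1.677×10⁻⁴ mol.
Photons absorbed: 0.290 × 1.677×10⁻⁴ = 4.863×10⁻⁵ mol.
Φ = 4.201×10⁻⁵ mol / 4.863×10⁻⁵ mol photons = 0.864.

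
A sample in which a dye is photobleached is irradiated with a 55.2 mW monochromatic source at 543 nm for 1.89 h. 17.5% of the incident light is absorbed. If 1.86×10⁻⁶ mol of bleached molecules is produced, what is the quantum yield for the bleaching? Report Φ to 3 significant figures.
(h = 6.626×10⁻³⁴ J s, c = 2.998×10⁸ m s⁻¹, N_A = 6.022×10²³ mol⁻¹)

Φ = 0.00623

Photon energy at 543 nm: hc/λ = (6.626×10⁻³⁴)(2.998×10⁸)/(543×10⁻⁹) = 3.658×10⁻¹⁹ J.
Energy delivered: (55.2 mW)(6804 s) = 375.6 J.
Photons incident: 375.6 / 3.658×10⁻¹⁹ = 1.027×10²¹, i.e. 1.027×10²¹/6.022×10²³ = 0.001705 mol.
Photons absorbed: 0.175 × 0.001705 = 2.984×10⁻⁴ mol.
Φ = 1.86×10⁻⁶ mol / 2.984×10⁻⁴ mol photons = 0.00623.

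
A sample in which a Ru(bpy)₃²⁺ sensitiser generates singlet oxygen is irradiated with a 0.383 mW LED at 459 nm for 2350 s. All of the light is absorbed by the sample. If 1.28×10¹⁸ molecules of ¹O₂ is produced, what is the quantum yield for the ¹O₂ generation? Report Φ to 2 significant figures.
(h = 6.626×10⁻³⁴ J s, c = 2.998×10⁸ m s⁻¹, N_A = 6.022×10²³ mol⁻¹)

Product: 1.28×10¹⁸ / 6.022×10²³ = 2.126×10⁻⁶ mol.
Photon energy at 459 nm: hc/λ = (6.626×10⁻³⁴)(2.998×10⁸)/(459×10⁻⁹) = 4.328×10⁻¹⁹ J.
Energy delivered: (0.383 mW)(2350 s) = 0.9001 J.
Photons incident: 0.9001 / 4.328×10⁻¹⁹ = 2.080×10¹⁸, i.e. 2.080×10¹⁸/6.022×10²³ = 3.454×10⁻⁶ mol.
Φ = 2.126×10⁻⁶ mol / 3.454×10⁻⁶ mol photons = 0.62.

Φ = 0.62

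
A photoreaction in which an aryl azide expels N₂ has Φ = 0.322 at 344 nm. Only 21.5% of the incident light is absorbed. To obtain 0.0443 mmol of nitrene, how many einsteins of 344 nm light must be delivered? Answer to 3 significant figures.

6.40×10⁻⁴ einstein

Product: 0.0443 mmol = 4.43×10⁻⁵ mol.
Photons that must be absorbed: 4.43×10⁻⁵ / 0.322 = 1.376×10⁻⁴ mol.
Incident photons needed: 1.376×10⁻⁴ / 0.215 = 6.400×10⁻⁴ mol.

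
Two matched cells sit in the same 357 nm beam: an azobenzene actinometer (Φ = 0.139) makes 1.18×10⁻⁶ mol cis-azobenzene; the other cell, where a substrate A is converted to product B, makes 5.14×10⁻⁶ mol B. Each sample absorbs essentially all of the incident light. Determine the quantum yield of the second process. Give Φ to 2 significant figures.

Φ = 0.61

Photons absorbed by the actinometer: 1.18×10⁻⁶ / 0.139 = 8.489×10⁻⁶ mol.
Φ(unknown) = 5.14×10⁻⁶ / 8.489×10⁻⁶ = 0.61.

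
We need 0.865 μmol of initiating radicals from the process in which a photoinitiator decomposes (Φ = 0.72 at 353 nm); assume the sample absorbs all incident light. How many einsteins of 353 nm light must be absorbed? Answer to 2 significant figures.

1.2×10⁻⁶ einstein

Product: 0.865 μmol = 8.65×10⁻⁷ mol.
Photons that must be absorbed: 8.65×10⁻⁷ / 0.72 = 1.201×10⁻⁶ mol.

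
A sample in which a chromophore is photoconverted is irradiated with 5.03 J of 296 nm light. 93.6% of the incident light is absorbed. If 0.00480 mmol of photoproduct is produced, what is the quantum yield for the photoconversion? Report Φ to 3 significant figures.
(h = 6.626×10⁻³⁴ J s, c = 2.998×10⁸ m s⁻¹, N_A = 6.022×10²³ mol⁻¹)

Product: 0.00480 mmol = 4.80×10⁻⁶ mol.
Photon energy at 296 nm: hc/λ = (6.626×10⁻³⁴)(2.998×10⁸)/(296×10⁻⁹) = 6.711×10⁻¹⁹ J.
Photons incident: 5.03 / 6.711×10⁻¹⁹ = 7.495×10¹⁸, i.e. 7.495×10¹⁸/6.022×10²³ = 1.245×10⁻⁵ mol.
Photons absorbed: 0.936 × 1.245×10⁻⁵ = 1.165×10⁻⁵ mol.
Φ = 4.80×10⁻⁶ mol / 1.165×10⁻⁵ mol photons = 0.412.

Φ = 0.412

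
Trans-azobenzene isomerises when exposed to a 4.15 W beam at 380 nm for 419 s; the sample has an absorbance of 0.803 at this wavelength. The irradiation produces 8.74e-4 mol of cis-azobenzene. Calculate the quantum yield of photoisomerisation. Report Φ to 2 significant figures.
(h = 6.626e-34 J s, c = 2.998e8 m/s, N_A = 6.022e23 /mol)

Photon energy at 380 nm: hc/λ = (6.626e-34)(2.998e8)/(380e-9) = 5.228e-19 J.
Energy delivered: (4.15 W)(419 s) = 1739 J.
Photons incident: 1739 / 5.228e-19 = 3.326e21, i.e. 3.326e21/6.022e23 = 0.005523 mol.
Fraction absorbed: 1 − 10^(−0.803) = 0.8426.
Photons absorbed: 0.8426 × 0.005523 = 0.004654 mol.
Φ = 8.74e-4 mol / 0.004654 mol photons = 0.19.

Φ = 0.19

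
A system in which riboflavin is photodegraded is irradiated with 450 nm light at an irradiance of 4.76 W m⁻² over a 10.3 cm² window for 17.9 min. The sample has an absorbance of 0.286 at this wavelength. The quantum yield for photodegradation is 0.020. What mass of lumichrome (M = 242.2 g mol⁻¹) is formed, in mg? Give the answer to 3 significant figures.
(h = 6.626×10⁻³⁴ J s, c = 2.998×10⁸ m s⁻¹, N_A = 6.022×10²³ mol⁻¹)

Photon energy at 450 nm: hc/λ = (6.626×10⁻³⁴)(2.998×10⁸)/(450×10⁻⁹) = 4.414×10⁻¹⁹ J.
Energy delivered: (4.76 W m⁻²)(10.3×10⁻⁴ m²)(1074 s) = 5.266 J.
Photons incident: 5.266 / 4.414×10⁻¹⁹ = 1.193×10¹⁹, i.e. 1.193×10¹⁹/6.022×10²³ = 1.981×10⁻⁵ mol.
Fraction absorbed: 1 − 10^(−0.286) = 0.4824.
Photons absorbed: 0.4824 × 1.981×10⁻⁵ = 9.556×10⁻⁶ mol.
Product: Φ × n_abs = 0.020 × 9.556×10⁻⁶ = 1.911×10⁻⁷ mol.
Mass: 1.911×10⁻⁷ × 242.2 = 4.628×10⁻⁵ g = 0.0463 mg.

0.0463 mg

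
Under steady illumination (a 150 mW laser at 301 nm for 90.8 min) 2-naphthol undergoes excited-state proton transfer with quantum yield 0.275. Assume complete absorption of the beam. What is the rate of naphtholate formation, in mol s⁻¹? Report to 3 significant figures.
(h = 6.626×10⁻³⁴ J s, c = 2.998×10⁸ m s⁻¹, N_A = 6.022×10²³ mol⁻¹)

Photon energy at 301 nm: hc/λ = (6.626×10⁻³⁴)(2.998×10⁸)/(301×10⁻⁹) = 6.600×10⁻¹⁹ J.
Energy delivered: (150 mW)(5448 s) = 817.2 J.
Photons incident: 817.2 / 6.600×10⁻¹⁹ = 1.238×10²¹, i.e. 1.238×10²¹/6.022×10²³ = 0.002056 mol.
Product formed: 0.275 × 0.002056 = 5.654×10⁻⁴ mol.
Rate: 5.654×10⁻⁴ / 5448 s = 1.04×10⁻⁷ mol s⁻¹.

1.04×10⁻⁷ mol s⁻¹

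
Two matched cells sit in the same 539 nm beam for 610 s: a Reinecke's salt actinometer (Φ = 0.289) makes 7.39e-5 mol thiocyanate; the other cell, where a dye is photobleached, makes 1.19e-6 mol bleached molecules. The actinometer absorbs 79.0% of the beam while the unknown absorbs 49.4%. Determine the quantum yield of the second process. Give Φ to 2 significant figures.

Photons absorbed by the actinometer: 7.39e-5 / 0.289 = 2.557e-4 mol.
Incident flux: 2.557e-4 / 0.790 = 3.237e-4 einstein.
Absorbed by unknown: 0.494 × 3.237e-4 = 1.599e-4 mol.
Φ(unknown) = 1.19e-6 / 1.599e-4 = 0.0074.

Φ = 0.0074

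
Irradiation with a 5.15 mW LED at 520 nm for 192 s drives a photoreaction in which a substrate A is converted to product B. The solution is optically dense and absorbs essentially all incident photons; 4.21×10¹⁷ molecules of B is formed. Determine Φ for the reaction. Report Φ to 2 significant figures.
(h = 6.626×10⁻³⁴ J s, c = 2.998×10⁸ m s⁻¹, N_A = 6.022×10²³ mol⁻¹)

Φ = 0.16

Product: 4.21×10¹⁷ / 6.022×10²³ = 6.991×10⁻⁷ mol.
Photon energy at 520 nm: hc/λ = (6.626×10⁻³⁴)(2.998×10⁸)/(520×10⁻⁹) = 3.820×10⁻¹⁹ J.
Energy delivered: (5.15 mW)(192 s) = 0.9888 J.
Photons incident: 0.9888 / 3.820×10⁻¹⁹ = 2.588×10¹⁸, i.e. 2.588×10¹⁸/6.022×10²³ = 4.298×10⁻⁶ mol.
Φ = 6.991×10⁻⁷ mol / 4.298×10⁻⁶ mol photons = 0.16.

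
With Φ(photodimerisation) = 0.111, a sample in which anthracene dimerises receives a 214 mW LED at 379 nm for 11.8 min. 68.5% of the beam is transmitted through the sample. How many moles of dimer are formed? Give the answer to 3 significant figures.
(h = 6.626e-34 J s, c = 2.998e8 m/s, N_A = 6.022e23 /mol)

1.68e-5 mol

Photon energy at 379 nm: hc/λ = (6.626e-34)(2.998e8)/(379e-9) = 5.241e-19 J.
Energy delivered: (214 mW)(708 s) = 151.5 J.
Photons incident: 151.5 / 5.241e-19 = 2.891e20, i.e. 2.891e20/6.022e23 = 4.801e-4 mol.
Fraction absorbed: 1 − 68.5/100 = 0.3150.
Photons absorbed: 0.3150 × 4.801e-4 = 1.512e-4 mol.
Product: Φ × n_abs = 0.111 × 1.512e-4 = 1.678e-5 mol.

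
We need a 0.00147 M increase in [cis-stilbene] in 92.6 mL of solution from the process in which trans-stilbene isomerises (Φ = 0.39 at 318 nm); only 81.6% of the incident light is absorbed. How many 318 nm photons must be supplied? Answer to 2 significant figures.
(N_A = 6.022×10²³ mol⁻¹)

2.6×10²⁰ photons

Product: (0.00147 M)(0.0926 L) = 1.361×10⁻⁴ mol.
Photons that must be absorbed: 1.361×10⁻⁴ / 0.39 = 3.490×10⁻⁴ mol.
Incident photons needed: 3.490×10⁻⁴ / 0.816 = 4.277×10⁻⁴ mol.
Photon count: 4.277×10⁻⁴ × 6.022×10²³ = 2.6×10²⁰.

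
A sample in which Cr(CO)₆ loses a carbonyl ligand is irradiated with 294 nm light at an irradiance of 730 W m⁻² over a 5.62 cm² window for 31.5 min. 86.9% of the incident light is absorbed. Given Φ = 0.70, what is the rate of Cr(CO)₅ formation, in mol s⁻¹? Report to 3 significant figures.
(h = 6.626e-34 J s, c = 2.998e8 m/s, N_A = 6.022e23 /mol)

Photon energy at 294 nm: hc/λ = (6.626e-34)(2.998e8)/(294e-9) = 6.757e-19 J.
Energy delivered: (730 W m⁻²)(5.62e-4 m²)(1890 s) = 775.4 J.
Photons incident: 775.4 / 6.757e-19 = 1.148e21, i.e. 1.148e21/6.022e23 = 0.001906 mol.
Photons absorbed: 0.869 × 0.001906 = 0.001656 mol.
Product formed: 0.70 × 0.001656 = 0.001159 mol.
Rate: 0.001159 / 1890 s = 6.13e-7 mol s⁻¹.

6.13e-7 mol s⁻¹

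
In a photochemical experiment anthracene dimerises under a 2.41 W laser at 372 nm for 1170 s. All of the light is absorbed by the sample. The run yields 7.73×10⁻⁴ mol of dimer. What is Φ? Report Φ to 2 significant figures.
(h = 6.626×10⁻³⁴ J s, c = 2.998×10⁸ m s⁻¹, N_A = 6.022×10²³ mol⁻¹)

Φ = 0.088

Photon energy at 372 nm: hc/λ = (6.626×10⁻³⁴)(2.998×10⁸)/(372×10⁻⁹) = 5.340×10⁻¹⁹ J.
Energy delivered: (2.41 W)(1170 s) = 2820 J.
Photons incident: 2820 / 5.340×10⁻¹⁹ = 5.281×10²¹, i.e. 5.281×10²¹/6.022×10²³ = 0.008770 mol.
Φ = 7.73×10⁻⁴ mol / 0.008770 mol photons = 0.088.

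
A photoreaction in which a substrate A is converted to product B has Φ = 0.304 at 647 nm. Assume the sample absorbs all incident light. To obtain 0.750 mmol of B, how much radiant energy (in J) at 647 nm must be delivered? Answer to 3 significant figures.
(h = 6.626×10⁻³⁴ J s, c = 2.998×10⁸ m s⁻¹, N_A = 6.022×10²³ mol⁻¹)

456 J

Product: 0.750 mmol = 7.50×10⁻⁴ mol.
Photons that must be absorbed: 7.50×10⁻⁴ / 0.304 = 0.002467 mol.
Photon energy: hc/λ = 3.070×10⁻¹⁹ J; per mole, 1.849×10⁵ J mol⁻¹.
Energy required: 0.002467 × 1.849×10⁵ = 456 J.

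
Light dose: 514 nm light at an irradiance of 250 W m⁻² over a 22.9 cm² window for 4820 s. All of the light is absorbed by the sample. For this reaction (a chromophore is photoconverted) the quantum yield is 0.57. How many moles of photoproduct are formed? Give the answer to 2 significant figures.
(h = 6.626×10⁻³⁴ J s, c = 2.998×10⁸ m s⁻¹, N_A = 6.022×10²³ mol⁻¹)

Photon energy at 514 nm: hc/λ = (6.626×10⁻³⁴)(2.998×10⁸)/(514×10⁻⁹) = 3.865×10⁻¹⁹ J.
Energy delivered: (250 W m⁻²)(22.9×10⁻⁴ m²)(4820 s) = 2759 J.
Photons incident: 2759 / 3.865×10⁻¹⁹ = 7.138×10²¹, i.e. 7.138×10²¹/6.022×10²³ = 0.01185 mol.
Product: Φ × n_abs = 0.57 × 0.01185 = 0.006754 mol.

0.0068 mol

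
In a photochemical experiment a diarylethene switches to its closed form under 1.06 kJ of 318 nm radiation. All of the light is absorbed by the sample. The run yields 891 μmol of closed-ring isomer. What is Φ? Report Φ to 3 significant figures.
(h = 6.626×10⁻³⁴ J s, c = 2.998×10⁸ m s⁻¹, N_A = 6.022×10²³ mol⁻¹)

Product: 891 μmol = 8.91×10⁻⁴ mol.
Photon energy at 318 nm: hc/λ = (6.626×10⁻³⁴)(2.998×10⁸)/(318×10⁻⁹) = 6.247×10⁻¹⁹ J.
Incident energy: 1.06 kJ = 1060 J.
Photons incident: 1060 / 6.247×10⁻¹⁹ = 1.697×10²¹, i.e. 1.697×10²¹/6.022×10²³ = 0.002818 mol.
Φ = 8.91×10⁻⁴ mol / 0.002818 mol photons = 0.316.

Φ = 0.316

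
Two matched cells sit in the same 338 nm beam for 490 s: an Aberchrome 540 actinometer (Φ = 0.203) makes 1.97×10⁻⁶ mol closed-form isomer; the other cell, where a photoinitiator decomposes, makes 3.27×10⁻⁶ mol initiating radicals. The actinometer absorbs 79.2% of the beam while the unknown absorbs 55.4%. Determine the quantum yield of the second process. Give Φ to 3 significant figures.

Photons absorbed by the actinometer: 1.97×10⁻⁶ / 0.203 = 9.704×10⁻⁶ mol.
Incident flux: 9.704×10⁻⁶ / 0.792 = 1.225×10⁻⁵ einstein.
Absorbed by unknown: 0.554 × 1.225×10⁻⁵ = 6.786×10⁻⁶ mol.
Φ(unknown) = 3.27×10⁻⁶ / 6.786×10⁻⁶ = 0.482.

Φ = 0.482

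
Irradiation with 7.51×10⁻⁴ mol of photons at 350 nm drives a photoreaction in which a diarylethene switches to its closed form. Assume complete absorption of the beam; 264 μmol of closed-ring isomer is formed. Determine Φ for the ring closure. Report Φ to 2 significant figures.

Product: 264 μmol = 2.64×10⁻⁴ mol.
Φ = 2.64×10⁻⁴ mol / 7.51×10⁻⁴ mol photons = 0.35.

Φ = 0.35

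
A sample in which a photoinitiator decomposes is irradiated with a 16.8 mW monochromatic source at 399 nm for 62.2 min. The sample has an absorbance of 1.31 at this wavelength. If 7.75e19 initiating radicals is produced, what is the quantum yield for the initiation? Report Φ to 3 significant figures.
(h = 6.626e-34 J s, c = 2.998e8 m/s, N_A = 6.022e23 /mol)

Product: 7.75e19 / 6.022e23 = 1.287e-4 mol.
Photon energy at 399 nm: hc/λ = (6.626e-34)(2.998e8)/(399e-9) = 4.979e-19 J.
Energy delivered: (16.8 mW)(3732 s) = 62.70 J.
Photons incident: 62.70 / 4.979e-19 = 1.259e20, i.e. 1.259e20/6.022e23 = 2.091e-4 mol.
Fraction absorbed: 1 − 10^(−1.31) = 0.9510.
Photons absorbed: 0.9510 × 2.091e-4 = 1.989e-4 mol.
Φ = 1.287e-4 mol / 1.989e-4 mol photons = 0.647.

Φ = 0.647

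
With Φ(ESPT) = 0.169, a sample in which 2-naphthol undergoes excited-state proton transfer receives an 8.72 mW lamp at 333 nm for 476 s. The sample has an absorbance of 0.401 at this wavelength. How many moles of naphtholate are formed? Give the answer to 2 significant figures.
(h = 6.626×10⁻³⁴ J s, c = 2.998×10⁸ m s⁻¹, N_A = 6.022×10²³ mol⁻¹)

Photon energy at 333 nm: hc/λ = (6.626×10⁻³⁴)(2.998×10⁸)/(333×10⁻⁹) = 5.965×10⁻¹⁹ J.
Energy delivered: (8.72 mW)(476 s) = 4.151 J.
Photons incident: 4.151 / 5.965×10⁻¹⁹ = 6.959×10¹⁸, i.e. 6.959×10¹⁸/6.022×10²³ = 1.156×10⁻⁵ mol.
Fraction absorbed: 1 − 10^(−0.401) = 0.6028.
Photons absorbed: 0.6028 × 1.156×10⁻⁵ = 6.968×10⁻⁶ mol.
Product: Φ × n_abs = 0.169 × 6.968×10⁻⁶ = 1.178×10⁻⁶ mol.

1.2×10⁻⁶ mol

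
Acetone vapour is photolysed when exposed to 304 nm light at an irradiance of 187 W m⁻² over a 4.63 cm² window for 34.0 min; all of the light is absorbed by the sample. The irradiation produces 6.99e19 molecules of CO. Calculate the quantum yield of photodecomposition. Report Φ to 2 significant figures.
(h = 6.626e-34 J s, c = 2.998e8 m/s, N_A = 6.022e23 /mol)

Φ = 0.26

Product: 6.99e19 / 6.022e23 = 1.161e-4 mol.
Photon energy at 304 nm: hc/λ = (6.626e-34)(2.998e8)/(304e-9) = 6.534e-19 J.
Energy delivered: (187 W m⁻²)(4.63e-4 m²)(2040 s) = 176.6 J.
Photons incident: 176.6 / 6.534e-19 = 2.703e20, i.e. 2.703e20/6.022e23 = 4.489e-4 mol.
Φ = 1.161e-4 mol / 4.489e-4 mol photons = 0.26.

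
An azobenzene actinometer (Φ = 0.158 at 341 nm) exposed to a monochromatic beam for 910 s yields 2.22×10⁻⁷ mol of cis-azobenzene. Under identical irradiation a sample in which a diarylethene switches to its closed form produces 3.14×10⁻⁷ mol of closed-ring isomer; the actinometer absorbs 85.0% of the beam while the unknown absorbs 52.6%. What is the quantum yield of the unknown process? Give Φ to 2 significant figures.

Φ = 0.36

Photons absorbed by the actinometer: 2.22×10⁻⁷ / 0.158 = 1.405×10⁻⁶ mol.
Incident flux: 1.405×10⁻⁶ / 0.850 = 1.653×10⁻⁶ einstein.
Absorbed by unknown: 0.526 × 1.653×10⁻⁶ = 8.695×10⁻⁷ mol.
Φ(unknown) = 3.14×10⁻⁷ / 8.695×10⁻⁷ = 0.36.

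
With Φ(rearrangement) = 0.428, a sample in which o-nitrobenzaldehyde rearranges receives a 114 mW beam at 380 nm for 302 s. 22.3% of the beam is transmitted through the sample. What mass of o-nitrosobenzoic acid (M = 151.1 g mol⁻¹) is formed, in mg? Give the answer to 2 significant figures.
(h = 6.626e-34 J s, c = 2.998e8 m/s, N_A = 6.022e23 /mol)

5.5 mg

Photon energy at 380 nm: hc/λ = (6.626e-34)(2.998e8)/(380e-9) = 5.228e-19 J.
Energy delivered: (114 mW)(302 s) = 34.43 J.
Photons incident: 34.43 / 5.228e-19 = 6.586e19, i.e. 6.586e19/6.022e23 = 1.094e-4 mol.
Fraction absorbed: 1 − 22.3/100 = 0.7770.
Photons absorbed: 0.7770 × 1.094e-4 = 8.500e-5 mol.
Product: Φ × n_abs = 0.428 × 8.500e-5 = 3.638e-5 mol.
Mass: 3.638e-5 × 151.1 = 0.005497 g = 5.5 mg.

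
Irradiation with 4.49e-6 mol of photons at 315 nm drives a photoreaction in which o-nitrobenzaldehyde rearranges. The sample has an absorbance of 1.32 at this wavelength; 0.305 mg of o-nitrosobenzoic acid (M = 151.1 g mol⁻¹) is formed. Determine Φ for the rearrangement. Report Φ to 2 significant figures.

Product: 0.305 mg / 151.1 g mol⁻¹ = 2.019e-6 mol.
Fraction absorbed: 1 − 10^(−1.32) = 0.9521.
Photons absorbed: 0.9521 × 4.49e-6 = 4.275e-6 mol.
Φ = 2.019e-6 mol / 4.275e-6 mol photons = 0.47.

Φ = 0.47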